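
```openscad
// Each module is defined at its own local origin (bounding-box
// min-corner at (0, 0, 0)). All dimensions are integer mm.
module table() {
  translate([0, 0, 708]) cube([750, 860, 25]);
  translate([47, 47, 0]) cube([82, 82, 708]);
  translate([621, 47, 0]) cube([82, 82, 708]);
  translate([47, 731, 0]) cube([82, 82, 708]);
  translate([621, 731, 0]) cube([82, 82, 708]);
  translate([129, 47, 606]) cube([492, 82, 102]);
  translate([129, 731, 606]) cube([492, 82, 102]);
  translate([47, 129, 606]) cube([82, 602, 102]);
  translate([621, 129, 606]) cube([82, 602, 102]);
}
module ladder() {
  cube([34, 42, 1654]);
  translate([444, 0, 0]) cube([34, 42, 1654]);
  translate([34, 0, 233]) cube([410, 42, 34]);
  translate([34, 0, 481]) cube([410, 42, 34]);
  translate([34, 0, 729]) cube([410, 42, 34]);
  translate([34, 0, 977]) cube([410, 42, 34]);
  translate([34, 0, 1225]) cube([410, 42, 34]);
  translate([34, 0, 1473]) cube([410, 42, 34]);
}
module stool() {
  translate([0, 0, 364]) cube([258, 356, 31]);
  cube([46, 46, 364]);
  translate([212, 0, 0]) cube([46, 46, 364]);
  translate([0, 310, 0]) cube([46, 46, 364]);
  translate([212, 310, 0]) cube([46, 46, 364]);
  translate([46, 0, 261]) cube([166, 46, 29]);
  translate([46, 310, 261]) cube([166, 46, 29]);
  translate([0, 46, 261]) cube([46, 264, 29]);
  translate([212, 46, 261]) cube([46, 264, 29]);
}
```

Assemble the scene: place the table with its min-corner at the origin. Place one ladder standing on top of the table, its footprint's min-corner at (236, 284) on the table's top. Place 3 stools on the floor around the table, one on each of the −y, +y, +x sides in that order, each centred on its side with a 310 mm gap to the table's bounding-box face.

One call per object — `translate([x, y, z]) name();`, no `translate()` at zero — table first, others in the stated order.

table();
translate([236, 284, 733]) ladder();
translate([246, -666, 0]) stool();
translate([246, 1170, 0]) stool();
translate([1060, 252, 0]) stool();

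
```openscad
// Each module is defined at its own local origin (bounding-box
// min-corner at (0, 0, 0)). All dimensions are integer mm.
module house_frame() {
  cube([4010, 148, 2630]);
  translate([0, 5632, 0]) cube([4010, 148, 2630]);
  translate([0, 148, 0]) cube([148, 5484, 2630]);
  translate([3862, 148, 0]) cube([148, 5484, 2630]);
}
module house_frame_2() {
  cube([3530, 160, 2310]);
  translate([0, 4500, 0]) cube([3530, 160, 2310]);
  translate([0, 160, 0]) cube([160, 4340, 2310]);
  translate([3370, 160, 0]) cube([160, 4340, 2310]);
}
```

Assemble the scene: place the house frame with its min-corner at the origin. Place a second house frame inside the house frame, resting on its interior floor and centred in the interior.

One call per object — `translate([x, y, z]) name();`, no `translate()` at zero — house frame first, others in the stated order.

house_frame();
translate([240, 560, 0]) house_frame_2();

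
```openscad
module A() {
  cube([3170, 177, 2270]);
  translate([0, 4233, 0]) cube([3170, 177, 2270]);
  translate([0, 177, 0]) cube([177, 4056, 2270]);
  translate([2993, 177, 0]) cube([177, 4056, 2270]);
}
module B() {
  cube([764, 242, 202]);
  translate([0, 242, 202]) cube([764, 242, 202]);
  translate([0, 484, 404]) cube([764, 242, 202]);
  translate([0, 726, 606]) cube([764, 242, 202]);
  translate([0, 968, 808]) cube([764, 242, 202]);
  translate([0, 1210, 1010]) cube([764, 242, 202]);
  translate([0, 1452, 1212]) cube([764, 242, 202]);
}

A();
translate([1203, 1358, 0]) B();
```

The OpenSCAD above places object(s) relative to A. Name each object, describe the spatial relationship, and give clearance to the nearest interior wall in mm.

A is a house frame. B is a staircase. The staircase sits inside the house frame, centred. The clearance to the nearest interior wall is 1026 mm.

Clearances: x = 1026, y = 1181; minimum 1026 mm.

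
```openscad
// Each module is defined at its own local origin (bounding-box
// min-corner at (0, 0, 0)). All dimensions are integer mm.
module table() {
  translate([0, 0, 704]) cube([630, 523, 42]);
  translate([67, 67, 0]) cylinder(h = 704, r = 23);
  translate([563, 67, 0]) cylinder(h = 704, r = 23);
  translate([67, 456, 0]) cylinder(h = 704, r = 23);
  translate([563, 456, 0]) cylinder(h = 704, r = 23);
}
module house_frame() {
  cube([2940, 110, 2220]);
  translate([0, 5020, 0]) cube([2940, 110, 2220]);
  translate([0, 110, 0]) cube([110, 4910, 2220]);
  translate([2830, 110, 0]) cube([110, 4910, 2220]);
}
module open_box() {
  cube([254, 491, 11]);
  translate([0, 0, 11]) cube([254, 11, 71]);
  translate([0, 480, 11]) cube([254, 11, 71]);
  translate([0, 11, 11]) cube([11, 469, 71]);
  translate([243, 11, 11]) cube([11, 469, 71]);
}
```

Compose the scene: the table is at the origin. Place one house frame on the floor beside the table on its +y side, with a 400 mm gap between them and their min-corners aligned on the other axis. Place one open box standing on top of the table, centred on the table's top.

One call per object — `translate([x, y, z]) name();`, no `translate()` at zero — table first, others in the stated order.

table();
translate([0, 923, 0]) house_frame();
translate([188, 16, 746]) open_box();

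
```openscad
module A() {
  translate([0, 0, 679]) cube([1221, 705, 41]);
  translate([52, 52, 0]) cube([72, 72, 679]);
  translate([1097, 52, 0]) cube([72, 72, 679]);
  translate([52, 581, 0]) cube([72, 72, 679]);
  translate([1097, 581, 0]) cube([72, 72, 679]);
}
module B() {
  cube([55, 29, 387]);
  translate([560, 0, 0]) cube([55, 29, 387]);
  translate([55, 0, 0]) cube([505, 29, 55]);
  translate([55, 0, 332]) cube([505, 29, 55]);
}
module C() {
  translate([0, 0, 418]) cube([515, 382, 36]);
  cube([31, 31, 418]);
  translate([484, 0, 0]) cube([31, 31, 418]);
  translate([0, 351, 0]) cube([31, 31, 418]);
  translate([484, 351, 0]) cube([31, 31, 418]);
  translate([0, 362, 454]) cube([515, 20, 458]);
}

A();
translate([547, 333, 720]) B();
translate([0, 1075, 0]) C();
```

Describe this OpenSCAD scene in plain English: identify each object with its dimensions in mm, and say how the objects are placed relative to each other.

A is a rectangular dining table. The top is 1221×705×41 mm with its upper surface at z = 720 mm. It stands on four 72×72 mm square legs, each inset 52 mm from the nearest pair of top edges, running from the floor to the underside of the top.

B is a rectangular picture frame lying in the x–z plane (depth along y). The opening is 505 mm wide (x) by 277 mm tall (z), surrounded by a border 55 mm wide on all four sides. The frame is 29 mm deep and is made of two full-height vertical stiles with two horizontal rails fitted between them.

C is a chair. The seat is a 515×382×36 mm slab with its top at z = 454 mm, on four 31×31 mm corner legs (flush with the seat edges, standing on z = 0). A flat backrest 20 mm thick, 458 mm tall, spans the full seat width and rises from the seat top along its +y edge, rear face flush with the rear of the seat.

The picture frame is on top of the table. The chair is on the floor beside the table on its +y side.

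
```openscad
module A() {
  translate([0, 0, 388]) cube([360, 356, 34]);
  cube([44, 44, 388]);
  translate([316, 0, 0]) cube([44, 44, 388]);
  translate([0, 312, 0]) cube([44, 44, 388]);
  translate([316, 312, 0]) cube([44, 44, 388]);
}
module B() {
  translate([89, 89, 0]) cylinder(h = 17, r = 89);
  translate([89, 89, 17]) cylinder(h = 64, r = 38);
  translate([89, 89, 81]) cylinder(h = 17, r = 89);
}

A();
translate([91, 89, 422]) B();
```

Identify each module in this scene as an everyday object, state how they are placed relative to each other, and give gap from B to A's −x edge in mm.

A is a stool. B is a spool. The spool is on top of the stool, centred. The gap from the spool to the stool's −x edge is 91 mm.

The spool's min-x is at 91; the stool's min-x is 0; gap = 91 mm.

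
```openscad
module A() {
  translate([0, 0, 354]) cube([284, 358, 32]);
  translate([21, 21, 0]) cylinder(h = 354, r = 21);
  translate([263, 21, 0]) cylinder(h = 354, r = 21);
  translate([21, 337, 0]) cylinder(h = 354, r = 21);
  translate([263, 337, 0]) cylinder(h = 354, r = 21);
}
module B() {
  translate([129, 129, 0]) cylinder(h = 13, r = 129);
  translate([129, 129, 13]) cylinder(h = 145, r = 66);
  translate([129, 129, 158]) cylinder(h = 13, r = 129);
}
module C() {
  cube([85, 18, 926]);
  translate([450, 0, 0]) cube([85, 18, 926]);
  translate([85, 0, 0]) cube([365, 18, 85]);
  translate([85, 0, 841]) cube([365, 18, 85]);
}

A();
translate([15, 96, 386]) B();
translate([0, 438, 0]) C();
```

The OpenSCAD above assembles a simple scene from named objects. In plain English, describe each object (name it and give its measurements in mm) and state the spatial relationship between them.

A is a four-legged stool. The seat is a 284×358×32 mm slab whose top surface is at z = 386 mm; four round legs, each 42 mm in diameter, run from the floor (z = 0) to the underside of the seat, each leg's axis is inset half a diameter from the nearest pair of seat edges (so the leg's bounding box is flush with the corner).

B is a spool: two coaxial disc flanges of radius 129 mm and thickness 13 mm, joined by a core cylinder of radius 66 mm and height 145 mm. The lower flange rests on z = 0 and the three cylinders share a vertical axis.

C is a picture frame with a 365×756 mm rectangular opening (x by z) and a uniform 85 mm border on every side. Frame depth is 18 mm along y. It is built from two vertical stiles running the full outside height and two horizontal rails spanning the gap between the stiles.

The spool is on top of the stool. The picture frame is on the floor beside the stool on its +y side.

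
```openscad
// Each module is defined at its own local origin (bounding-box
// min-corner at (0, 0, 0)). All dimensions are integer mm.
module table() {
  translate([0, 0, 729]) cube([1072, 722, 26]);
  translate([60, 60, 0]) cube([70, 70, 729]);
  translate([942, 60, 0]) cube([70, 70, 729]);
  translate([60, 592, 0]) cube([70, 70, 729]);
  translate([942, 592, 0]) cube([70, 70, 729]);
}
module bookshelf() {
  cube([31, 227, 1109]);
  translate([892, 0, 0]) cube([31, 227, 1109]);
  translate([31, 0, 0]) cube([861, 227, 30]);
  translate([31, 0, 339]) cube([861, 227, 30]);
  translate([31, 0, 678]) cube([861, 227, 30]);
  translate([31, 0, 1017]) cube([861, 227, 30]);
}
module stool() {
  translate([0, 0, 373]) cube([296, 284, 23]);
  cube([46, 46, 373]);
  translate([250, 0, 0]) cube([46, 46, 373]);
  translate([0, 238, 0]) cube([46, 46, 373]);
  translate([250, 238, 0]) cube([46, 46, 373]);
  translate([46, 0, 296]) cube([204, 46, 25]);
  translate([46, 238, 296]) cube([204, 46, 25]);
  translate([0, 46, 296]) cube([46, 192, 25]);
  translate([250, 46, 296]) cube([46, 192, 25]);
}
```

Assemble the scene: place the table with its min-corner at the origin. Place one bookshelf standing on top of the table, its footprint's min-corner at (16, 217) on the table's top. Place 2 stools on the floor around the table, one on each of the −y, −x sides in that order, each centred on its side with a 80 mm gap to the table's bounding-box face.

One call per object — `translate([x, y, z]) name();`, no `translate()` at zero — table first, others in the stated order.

table();
translate([16, 217, 755]) bookshelf();
translate([388, -364, 0]) stool();
translate([-376, 219, 0]) stool();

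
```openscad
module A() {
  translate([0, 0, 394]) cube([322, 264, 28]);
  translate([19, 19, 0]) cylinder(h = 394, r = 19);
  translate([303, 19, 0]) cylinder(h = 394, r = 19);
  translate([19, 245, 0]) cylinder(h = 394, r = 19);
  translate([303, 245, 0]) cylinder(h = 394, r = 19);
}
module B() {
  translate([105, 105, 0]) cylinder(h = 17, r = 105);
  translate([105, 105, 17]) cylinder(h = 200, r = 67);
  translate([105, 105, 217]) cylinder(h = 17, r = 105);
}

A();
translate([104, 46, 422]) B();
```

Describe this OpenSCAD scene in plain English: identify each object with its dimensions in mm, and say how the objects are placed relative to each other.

A is a four-legged stool. The seat is a 322×264×28 mm slab whose top surface is at z = 422 mm; four round legs, each 38 mm in diameter, run from the floor (z = 0) to the underside of the seat, each leg's axis is inset half a diameter from the nearest pair of seat edges (so the leg's bounding box is flush with the corner).

B is a spool: two coaxial disc flanges of radius 105 mm and thickness 17 mm, joined by a core cylinder of radius 67 mm and height 200 mm. The lower flange rests on z = 0 and the three cylinders share a vertical axis.

The spool is on top of the stool.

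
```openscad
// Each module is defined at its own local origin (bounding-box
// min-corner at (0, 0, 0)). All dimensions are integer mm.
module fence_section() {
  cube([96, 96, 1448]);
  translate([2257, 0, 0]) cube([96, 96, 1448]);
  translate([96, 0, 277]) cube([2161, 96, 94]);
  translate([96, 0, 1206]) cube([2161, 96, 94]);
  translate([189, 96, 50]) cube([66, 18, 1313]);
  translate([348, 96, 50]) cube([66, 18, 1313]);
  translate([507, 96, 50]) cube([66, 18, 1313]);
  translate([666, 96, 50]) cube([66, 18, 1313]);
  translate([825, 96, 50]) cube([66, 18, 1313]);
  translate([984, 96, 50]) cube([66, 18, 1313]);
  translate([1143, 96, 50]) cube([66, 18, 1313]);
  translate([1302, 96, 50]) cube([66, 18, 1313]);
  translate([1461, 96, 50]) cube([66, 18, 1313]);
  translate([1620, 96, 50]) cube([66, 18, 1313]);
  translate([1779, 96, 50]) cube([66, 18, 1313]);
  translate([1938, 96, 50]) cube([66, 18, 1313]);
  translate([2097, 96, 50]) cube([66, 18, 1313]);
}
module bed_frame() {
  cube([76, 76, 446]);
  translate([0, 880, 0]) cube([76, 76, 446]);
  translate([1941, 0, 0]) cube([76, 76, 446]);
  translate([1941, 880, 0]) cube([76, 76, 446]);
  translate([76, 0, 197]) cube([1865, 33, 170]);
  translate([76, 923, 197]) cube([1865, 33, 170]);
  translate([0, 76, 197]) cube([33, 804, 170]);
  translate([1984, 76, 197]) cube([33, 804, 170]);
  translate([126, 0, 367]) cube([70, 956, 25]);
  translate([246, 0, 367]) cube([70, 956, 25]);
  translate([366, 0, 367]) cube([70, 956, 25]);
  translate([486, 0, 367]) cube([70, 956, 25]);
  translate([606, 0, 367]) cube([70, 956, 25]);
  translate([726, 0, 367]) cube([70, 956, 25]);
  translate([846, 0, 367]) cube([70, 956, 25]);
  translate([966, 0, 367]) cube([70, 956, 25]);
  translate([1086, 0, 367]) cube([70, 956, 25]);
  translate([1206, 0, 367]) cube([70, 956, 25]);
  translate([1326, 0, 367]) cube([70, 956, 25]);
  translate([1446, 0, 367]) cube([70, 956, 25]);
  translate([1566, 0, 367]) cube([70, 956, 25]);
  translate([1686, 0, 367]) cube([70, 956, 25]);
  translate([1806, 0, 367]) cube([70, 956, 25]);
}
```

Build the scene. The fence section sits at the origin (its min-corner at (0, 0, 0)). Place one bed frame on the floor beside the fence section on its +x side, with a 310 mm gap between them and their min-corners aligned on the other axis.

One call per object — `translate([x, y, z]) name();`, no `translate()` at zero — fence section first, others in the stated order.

fence_section();
translate([2663, 0, 0]) bed_frame();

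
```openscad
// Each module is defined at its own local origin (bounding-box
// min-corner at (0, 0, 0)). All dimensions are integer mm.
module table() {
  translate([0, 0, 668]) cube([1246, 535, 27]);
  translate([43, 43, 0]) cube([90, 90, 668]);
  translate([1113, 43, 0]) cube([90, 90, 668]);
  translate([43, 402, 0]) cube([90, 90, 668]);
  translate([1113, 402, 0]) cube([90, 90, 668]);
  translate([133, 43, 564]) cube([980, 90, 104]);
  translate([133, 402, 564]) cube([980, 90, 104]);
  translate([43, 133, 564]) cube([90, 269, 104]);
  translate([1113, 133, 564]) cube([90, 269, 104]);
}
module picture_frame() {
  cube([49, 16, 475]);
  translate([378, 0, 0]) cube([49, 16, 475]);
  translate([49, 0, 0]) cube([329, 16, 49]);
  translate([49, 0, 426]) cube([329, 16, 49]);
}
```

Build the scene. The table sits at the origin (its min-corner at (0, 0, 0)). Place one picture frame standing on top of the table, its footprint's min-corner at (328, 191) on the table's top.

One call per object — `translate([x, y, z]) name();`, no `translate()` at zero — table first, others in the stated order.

table();
translate([328, 191, 695]) picture_frame();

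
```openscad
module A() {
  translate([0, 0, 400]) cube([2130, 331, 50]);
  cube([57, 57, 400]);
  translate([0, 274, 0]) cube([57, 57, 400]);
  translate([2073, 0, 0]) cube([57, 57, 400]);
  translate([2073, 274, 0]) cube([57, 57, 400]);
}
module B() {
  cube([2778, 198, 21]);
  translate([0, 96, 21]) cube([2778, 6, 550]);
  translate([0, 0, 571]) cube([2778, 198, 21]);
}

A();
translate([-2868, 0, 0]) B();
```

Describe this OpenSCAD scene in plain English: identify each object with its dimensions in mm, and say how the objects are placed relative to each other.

A is a long wooden bench with a 2130 mm (x) × 331 mm (y) seat, 50 mm thick, its top surface 450 mm above the floor. Four 57 mm square legs at the seat corners, flush with the edges, run from z = 0 to the seat underside.

B is an I-beam lying along x, 2778 mm long. Overall section height 592 mm. Two flanges 198 mm wide (y) and 21 mm thick, one on the floor and one at the top; a web 6 mm thick runs between them, centred on the flange width.

The I-beam is on the floor beside the bench on its −x side.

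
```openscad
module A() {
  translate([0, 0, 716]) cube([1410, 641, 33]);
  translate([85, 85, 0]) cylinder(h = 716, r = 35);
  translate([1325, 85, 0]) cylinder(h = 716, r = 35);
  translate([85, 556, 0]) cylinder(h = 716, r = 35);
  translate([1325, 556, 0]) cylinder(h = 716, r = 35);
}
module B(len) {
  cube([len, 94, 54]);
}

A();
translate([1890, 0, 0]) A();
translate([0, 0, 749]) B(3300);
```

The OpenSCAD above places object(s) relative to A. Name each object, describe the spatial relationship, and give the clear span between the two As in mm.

Second table starts at x = 1890; first ends at x = 1410; clear span = 1890 − 1410 = 480 mm.

A is a table. B is a beam. A beam spans the tops of two tables. The clear span between the two tables is 480 mm.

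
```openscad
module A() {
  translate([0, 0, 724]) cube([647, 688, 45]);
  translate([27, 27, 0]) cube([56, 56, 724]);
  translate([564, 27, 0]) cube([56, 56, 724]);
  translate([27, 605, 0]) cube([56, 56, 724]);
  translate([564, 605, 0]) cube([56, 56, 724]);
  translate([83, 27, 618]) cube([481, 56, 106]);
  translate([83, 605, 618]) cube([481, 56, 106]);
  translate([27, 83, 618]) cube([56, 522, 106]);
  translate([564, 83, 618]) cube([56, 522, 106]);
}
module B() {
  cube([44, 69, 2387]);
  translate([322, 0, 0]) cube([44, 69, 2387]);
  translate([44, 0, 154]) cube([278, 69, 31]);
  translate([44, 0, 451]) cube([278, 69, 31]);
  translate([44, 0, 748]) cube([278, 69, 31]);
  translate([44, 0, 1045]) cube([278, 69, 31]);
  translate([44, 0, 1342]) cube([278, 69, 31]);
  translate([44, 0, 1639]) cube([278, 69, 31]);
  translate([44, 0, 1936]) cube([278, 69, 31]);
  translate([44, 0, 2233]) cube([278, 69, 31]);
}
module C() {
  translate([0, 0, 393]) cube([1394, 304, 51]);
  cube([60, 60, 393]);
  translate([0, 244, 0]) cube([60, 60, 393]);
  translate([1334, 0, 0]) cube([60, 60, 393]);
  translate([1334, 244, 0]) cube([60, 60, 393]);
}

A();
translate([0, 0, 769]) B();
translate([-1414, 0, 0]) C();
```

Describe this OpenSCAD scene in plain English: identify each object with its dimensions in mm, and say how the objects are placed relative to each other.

A is a rectangular dining table. The top is 647×688×45 mm with its upper surface at z = 769 mm. It stands on four 56×56 mm square legs, each inset 27 mm from the nearest pair of top edges, running from the floor to the underside of the top. Four apron rails, 56 mm thick and 106 mm tall, run between adjacent legs with their top edges flush with the underside of the top and their outer faces flush with the legs' outer faces.

B is a wooden ladder with two side rails of 44×69 mm section and 2387 mm height, set 366 mm apart overall. Between them run 8 rectangular rungs (69 mm deep, 31 mm thick), front faces flush with the rails' −y face. The bottom of the first rung is 154 mm above the floor and each subsequent rung is 297 mm higher than the one below.

C is a long wooden bench with a 1394 mm (x) × 304 mm (y) seat, 51 mm thick, its top surface 444 mm above the floor. Four 60 mm square legs at the seat corners, flush with the edges, run from z = 0 to the seat underside.

The ladder is on top of the table. The bench is on the floor beside the table on its −x side.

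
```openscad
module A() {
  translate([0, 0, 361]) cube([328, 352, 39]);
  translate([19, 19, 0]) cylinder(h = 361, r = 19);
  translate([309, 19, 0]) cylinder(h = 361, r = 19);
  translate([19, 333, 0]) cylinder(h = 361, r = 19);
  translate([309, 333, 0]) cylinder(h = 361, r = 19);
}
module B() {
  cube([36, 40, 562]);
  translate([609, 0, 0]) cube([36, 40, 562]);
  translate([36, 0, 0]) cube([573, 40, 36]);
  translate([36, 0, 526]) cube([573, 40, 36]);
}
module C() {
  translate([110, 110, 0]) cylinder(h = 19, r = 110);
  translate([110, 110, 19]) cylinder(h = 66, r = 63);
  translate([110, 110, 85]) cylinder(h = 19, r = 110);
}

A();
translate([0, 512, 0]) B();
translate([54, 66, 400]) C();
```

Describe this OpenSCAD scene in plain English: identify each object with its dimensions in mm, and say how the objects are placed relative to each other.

A is a four-legged stool. The seat is a 328×352×39 mm slab whose top surface is at z = 400 mm; four round legs, each 38 mm in diameter, run from the floor (z = 0) to the underside of the seat, each leg's axis is inset half a diameter from the nearest pair of seat edges (so the leg's bounding box is flush with the corner).

B is a picture frame with a 573×490 mm rectangular opening (x by z) and a uniform 36 mm border on every side. Frame depth is 40 mm along y. It is built from two vertical stiles running the full outside height and two horizontal rails spanning the gap between the stiles.

C is a spool: two coaxial disc flanges of radius 110 mm and thickness 19 mm, joined by a core cylinder of radius 63 mm and height 66 mm. The lower flange rests on z = 0 and the three cylinders share a vertical axis.

The picture frame is on the floor beside the stool on its +y side. The spool is on top of the stool, centred.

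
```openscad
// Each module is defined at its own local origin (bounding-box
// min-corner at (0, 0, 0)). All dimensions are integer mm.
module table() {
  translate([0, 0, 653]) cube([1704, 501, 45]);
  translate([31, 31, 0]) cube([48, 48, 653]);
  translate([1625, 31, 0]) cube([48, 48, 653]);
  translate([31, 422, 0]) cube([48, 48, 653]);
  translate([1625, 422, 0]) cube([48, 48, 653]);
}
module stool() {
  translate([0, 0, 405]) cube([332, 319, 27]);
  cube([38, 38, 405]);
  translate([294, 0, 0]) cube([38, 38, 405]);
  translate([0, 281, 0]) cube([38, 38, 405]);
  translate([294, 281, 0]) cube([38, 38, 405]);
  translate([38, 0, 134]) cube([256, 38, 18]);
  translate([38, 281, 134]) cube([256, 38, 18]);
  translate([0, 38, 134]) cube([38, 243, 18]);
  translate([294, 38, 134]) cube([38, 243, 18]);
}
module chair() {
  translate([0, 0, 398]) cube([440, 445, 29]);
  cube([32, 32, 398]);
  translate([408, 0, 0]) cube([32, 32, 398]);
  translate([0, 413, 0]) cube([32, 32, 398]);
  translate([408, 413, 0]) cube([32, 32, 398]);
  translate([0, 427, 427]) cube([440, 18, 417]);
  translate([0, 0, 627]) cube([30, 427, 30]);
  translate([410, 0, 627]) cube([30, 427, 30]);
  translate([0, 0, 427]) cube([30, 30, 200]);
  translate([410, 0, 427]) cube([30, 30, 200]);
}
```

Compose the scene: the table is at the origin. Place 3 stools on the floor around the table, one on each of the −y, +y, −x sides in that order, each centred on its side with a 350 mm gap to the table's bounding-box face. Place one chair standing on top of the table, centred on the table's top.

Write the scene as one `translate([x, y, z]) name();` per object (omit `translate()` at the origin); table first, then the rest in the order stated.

table();
translate([686, -669, 0]) stool();
translate([686, 851, 0]) stool();
translate([-682, 91, 0]) stool();
translate([632, 28, 698]) chair();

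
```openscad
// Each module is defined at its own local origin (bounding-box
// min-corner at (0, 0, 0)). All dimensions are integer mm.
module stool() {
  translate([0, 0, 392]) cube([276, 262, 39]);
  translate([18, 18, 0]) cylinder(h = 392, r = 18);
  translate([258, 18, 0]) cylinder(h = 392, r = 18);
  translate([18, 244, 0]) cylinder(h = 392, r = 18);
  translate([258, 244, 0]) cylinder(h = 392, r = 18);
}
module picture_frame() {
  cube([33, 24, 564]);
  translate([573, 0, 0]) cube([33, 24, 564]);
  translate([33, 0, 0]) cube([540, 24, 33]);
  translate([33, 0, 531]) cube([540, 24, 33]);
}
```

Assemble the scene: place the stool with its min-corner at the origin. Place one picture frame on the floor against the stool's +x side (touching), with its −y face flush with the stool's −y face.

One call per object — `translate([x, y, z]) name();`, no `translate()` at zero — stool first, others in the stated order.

stool();
translate([276, 0, 0]) picture_frame();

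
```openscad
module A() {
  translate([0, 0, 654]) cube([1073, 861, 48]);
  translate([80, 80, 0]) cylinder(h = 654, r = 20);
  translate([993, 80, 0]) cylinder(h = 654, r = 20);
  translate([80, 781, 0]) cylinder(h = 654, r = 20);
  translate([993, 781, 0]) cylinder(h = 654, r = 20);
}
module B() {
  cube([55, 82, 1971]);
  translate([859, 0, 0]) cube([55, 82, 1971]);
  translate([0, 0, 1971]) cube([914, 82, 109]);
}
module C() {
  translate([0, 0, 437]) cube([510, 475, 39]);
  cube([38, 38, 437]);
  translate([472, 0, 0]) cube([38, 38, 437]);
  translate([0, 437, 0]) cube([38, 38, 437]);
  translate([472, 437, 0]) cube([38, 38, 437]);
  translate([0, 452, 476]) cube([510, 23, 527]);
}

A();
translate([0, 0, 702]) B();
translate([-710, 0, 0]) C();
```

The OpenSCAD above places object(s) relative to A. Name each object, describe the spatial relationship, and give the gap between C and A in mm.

The chair's nearest face is 200 mm from the table's −x face.

A is a table. B is a door frame. C is a chair. The door frame is on top of the table. The chair is on the floor beside the table on its −x side. The gap between the chair and the table is 200 mm.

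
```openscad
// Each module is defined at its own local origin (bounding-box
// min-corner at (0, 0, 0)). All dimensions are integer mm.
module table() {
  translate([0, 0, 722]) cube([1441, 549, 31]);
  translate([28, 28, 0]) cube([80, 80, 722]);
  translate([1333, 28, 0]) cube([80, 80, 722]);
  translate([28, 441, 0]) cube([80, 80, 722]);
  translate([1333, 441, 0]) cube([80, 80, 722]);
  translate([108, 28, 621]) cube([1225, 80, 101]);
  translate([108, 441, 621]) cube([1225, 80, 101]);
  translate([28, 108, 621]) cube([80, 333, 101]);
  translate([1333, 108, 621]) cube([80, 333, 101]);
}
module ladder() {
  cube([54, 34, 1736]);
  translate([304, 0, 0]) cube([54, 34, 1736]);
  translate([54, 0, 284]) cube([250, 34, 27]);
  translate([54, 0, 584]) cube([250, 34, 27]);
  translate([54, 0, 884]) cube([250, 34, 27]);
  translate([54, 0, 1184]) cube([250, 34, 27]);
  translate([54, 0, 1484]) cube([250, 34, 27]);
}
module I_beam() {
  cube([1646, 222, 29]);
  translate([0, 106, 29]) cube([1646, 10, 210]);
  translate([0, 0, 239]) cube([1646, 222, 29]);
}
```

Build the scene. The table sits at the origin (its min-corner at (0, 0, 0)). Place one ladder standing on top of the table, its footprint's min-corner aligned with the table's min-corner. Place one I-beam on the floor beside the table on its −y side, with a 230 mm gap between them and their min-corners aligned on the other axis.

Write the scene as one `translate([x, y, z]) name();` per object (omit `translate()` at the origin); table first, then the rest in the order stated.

table();
translate([0, 0, 753]) ladder();
translate([0, -452, 0]) I_beam();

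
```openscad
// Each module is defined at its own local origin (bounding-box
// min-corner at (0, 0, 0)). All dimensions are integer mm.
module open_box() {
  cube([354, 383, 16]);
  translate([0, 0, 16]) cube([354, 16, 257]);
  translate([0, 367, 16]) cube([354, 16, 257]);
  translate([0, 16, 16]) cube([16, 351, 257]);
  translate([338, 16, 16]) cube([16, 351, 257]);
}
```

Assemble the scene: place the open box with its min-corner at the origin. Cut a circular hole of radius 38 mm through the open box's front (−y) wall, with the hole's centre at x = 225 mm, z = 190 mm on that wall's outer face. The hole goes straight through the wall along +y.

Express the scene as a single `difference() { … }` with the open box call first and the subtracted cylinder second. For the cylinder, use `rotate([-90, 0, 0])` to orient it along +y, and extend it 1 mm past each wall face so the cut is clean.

difference() {
  open_box();
  translate([225, -1, 190]) rotate([-90, 0, 0]) cylinder(h = 18, r = 38);
}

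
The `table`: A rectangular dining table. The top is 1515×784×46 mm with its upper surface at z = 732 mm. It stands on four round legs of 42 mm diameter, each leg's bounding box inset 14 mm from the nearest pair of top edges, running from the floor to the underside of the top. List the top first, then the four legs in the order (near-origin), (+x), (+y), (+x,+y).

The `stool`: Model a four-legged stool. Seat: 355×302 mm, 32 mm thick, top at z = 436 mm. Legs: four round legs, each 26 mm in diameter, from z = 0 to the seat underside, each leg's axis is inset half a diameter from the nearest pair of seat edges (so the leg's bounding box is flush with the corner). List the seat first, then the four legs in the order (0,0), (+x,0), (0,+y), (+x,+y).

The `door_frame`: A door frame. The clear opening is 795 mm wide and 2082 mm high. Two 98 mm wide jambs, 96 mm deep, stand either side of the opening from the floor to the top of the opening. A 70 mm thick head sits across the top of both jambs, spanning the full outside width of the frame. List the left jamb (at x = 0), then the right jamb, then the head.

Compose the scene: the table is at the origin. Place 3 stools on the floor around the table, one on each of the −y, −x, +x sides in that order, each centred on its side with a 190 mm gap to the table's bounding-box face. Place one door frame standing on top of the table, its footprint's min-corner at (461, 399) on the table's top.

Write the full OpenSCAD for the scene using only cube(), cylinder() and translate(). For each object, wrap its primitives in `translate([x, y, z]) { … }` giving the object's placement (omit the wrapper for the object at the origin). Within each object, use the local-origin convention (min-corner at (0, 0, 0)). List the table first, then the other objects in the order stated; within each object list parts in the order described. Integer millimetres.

translate([0, 0, 686]) cube([1515, 784, 46]);
translate([35, 35, 0]) cylinder(h = 686, r = 21);
translate([1480, 35, 0]) cylinder(h = 686, r = 21);
translate([35, 749, 0]) cylinder(h = 686, r = 21);
translate([1480, 749, 0]) cylinder(h = 686, r = 21);
translate([580, -492, 0]) {
  translate([0, 0, 404]) cube([355, 302, 32]);
  translate([13, 13, 0]) cylinder(h = 404, r = 13);
  translate([342, 13, 0]) cylinder(h = 404, r = 13);
  translate([13, 289, 0]) cylinder(h = 404, r = 13);
  translate([342, 289, 0]) cylinder(h = 404, r = 13);
}
translate([-545, 241, 0]) {
  translate([0, 0, 404]) cube([355, 302, 32]);
  translate([13, 13, 0]) cylinder(h = 404, r = 13);
  translate([342, 13, 0]) cylinder(h = 404, r = 13);
  translate([13, 289, 0]) cylinder(h = 404, r = 13);
  translate([342, 289, 0]) cylinder(h = 404, r = 13);
}
translate([1705, 241, 0]) {
  translate([0, 0, 404]) cube([355, 302, 32]);
  translate([13, 13, 0]) cylinder(h = 404, r = 13);
  translate([342, 13, 0]) cylinder(h = 404, r = 13);
  translate([13, 289, 0]) cylinder(h = 404, r = 13);
  translate([342, 289, 0]) cylinder(h = 404, r = 13);
}
translate([461, 399, 732]) {
  cube([98, 96, 2082]);
  translate([893, 0, 0]) cube([98, 96, 2082]);
  translate([0, 0, 2082]) cube([991, 96, 70]);
}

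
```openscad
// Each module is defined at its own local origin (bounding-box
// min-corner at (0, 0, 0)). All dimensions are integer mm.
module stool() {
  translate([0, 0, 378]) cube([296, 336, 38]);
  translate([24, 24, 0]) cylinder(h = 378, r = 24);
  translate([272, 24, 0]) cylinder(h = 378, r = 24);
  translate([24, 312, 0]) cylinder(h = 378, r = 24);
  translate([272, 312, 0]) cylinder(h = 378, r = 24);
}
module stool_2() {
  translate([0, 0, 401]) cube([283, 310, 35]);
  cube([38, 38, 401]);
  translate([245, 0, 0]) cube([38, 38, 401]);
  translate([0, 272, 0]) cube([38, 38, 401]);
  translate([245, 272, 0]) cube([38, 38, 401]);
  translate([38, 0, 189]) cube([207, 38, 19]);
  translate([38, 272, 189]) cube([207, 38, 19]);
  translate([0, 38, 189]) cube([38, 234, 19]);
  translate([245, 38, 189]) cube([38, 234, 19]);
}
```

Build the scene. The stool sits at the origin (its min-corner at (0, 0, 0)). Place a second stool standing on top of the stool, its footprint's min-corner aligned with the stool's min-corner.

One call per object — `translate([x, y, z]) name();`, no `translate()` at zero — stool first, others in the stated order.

stool();
translate([0, 0, 416]) stool_2();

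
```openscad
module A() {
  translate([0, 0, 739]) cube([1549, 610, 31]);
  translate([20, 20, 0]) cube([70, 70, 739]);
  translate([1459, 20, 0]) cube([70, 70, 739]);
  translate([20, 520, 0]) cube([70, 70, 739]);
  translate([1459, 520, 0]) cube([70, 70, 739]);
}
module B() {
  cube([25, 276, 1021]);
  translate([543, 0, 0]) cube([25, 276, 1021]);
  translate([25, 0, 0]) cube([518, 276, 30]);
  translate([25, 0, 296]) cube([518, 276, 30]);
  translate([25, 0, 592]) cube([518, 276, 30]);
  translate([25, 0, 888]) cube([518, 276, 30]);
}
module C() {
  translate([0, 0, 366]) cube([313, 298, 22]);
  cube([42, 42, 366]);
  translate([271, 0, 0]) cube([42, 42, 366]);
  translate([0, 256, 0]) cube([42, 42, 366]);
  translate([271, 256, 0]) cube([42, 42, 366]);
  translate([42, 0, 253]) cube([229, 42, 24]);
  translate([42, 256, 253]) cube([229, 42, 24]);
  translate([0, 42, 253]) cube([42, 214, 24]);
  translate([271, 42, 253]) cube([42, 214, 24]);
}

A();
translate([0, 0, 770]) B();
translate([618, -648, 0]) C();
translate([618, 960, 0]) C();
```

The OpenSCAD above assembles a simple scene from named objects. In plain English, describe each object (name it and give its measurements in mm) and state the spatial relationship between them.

A is a table: top 1549 mm (x) × 610 mm (y), 31 mm thick, upper face at z = 770 mm, on four 70×70 mm square legs, each inset 20 mm from the nearest pair of top edges, running from z = 0 to the bottom of the top.

B is a bookshelf 568 mm wide overall, 276 mm deep and 1021 mm tall. The two sides are 25 mm thick vertical panels. 4 horizontal shelves of 30 mm thickness span between the inner faces of the sides; the lowest shelf sits on the floor and shelves are stacked with a clear vertical gap of 266 mm between each pair.

C is a four-legged stool. The seat is a 313×298×22 mm slab whose top surface is at z = 388 mm; four square legs, each 42×42 mm in cross-section, run from the floor (z = 0) to the underside of the seat, each flush with a corner of the seat. Four stretchers, 42 mm wide and 24 mm tall, connect adjacent legs with their undersides at z = 253 mm, each running between the inner faces of the legs it joins and aligned with the legs' outer faces on the other axis.

The bookshelf is on top of the table. Two stools sit around the table at the −y, +y sides.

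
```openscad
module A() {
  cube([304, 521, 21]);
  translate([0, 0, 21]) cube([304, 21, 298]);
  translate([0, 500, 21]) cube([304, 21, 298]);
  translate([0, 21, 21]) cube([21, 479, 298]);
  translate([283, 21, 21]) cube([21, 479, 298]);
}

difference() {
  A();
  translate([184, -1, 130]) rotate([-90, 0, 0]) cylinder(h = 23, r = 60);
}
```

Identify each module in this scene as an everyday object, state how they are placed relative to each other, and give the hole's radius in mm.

The subtracted cylinder has r = 60 mm.

A is an open box. The open box has a circular hole through its front wall. The hole's radius is 60 mm.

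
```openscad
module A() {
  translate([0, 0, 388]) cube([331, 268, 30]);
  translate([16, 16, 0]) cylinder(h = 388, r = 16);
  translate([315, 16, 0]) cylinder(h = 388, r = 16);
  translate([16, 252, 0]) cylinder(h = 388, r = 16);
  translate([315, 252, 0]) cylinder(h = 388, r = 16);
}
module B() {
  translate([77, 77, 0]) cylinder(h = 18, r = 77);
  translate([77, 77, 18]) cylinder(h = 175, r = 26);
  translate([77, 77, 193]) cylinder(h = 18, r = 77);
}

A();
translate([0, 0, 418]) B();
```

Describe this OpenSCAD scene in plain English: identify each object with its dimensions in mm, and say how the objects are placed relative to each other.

A is a four-legged stool. The seat is a 331×268×30 mm slab whose top surface is at z = 418 mm; four round legs, each 32 mm in diameter, run from the floor (z = 0) to the underside of the seat, each leg's axis is inset half a diameter from the nearest pair of seat edges (so the leg's bounding box is flush with the corner).

B is a spool: two coaxial disc flanges of radius 77 mm and thickness 18 mm, joined by a core cylinder of radius 26 mm and height 175 mm. The lower flange rests on z = 0 and the three cylinders share a vertical axis.

The spool is on top of the stool.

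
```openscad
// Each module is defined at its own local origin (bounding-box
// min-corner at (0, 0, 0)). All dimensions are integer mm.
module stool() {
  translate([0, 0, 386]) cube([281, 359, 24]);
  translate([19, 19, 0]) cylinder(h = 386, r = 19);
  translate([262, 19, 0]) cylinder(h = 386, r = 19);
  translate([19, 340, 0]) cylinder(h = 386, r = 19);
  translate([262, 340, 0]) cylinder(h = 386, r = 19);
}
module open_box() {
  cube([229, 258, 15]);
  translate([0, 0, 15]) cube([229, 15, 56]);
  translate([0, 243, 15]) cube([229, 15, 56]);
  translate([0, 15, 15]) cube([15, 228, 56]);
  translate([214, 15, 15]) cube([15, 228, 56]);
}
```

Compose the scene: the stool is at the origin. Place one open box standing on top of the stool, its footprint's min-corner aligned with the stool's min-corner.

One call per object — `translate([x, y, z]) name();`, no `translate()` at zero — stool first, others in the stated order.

stool();
translate([0, 0, 410]) open_box();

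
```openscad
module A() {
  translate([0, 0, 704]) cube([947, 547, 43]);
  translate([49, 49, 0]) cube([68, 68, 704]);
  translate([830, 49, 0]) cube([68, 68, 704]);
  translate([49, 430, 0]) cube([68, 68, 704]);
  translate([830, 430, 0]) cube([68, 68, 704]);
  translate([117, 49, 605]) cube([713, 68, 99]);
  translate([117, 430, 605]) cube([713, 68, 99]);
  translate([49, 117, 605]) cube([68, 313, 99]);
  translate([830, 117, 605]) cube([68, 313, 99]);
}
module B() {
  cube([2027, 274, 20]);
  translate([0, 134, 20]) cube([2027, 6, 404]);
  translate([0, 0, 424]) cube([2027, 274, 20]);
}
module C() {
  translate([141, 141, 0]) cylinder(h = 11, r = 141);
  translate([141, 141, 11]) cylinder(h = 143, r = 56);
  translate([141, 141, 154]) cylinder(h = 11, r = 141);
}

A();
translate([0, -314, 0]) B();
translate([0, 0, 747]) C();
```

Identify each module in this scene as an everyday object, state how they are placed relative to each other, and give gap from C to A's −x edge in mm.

The spool's min-x is at 0; the table's min-x is 0; gap = 0 mm.

A is a table. B is an I-beam. C is a spool. The I-beam is on the floor beside the table on its −y side. The spool is on top of the table. The gap from the spool to the table's −x edge is 0 mm.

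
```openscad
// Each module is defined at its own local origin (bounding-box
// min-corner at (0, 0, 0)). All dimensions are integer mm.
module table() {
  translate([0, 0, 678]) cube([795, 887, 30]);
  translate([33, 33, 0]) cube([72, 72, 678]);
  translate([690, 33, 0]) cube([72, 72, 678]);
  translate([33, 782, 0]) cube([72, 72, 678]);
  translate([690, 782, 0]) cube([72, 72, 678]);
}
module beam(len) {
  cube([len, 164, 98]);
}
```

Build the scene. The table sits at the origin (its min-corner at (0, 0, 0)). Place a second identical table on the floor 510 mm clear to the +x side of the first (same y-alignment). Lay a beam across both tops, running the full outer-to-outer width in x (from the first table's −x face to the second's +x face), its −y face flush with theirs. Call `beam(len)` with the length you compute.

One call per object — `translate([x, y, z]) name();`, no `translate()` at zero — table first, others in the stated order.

table();
translate([1305, 0, 0]) table();
translate([0, 0, 708]) beam(2100);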